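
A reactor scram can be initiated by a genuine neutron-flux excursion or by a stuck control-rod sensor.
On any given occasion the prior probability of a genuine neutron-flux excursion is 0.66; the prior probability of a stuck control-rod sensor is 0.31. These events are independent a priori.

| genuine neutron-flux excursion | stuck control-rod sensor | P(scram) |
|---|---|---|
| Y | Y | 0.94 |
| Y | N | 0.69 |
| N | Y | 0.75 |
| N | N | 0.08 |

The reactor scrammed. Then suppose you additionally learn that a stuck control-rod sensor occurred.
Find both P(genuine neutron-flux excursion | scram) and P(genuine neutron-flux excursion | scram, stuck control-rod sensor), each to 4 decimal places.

By total probability over the 4 (genuine neutron-flux excursion, stuck control-rod sensor) configurations:
  P(scram) = 0.08·0.34·0.69 + 0.75·0.34·0.31 + 0.69·0.66·0.69 + 0.94·0.66·0.31
        = 0.018768 + 0.079050 + 0.314226 + 0.192324 = 0.604368
Keeping only the genuine neutron-flux excursion-present terms gives 0.506550, so
  P(genuine neutron-flux excursion | scram) = 0.506550 / 0.604368 ≈ 0.8381

With the extra evidence:
Sum P(scram|·) weighted by the priors over both values of genuine neutron-flux excursion:
  P(scram | stuck control-rod sensor) = 0.75*0.34 + 0.94*0.66
        = 0.255000 + 0.620400 = 0.875400
Configurations with genuine neutron-flux excursion contribute 0.620400, so
  P(genuine neutron-flux excursion | scram, stuck control-rod sensor) = 0.620400 / 0.875400 ≈ 0.7087
The drop from 0.8381 to 0.7087 is the explaining-away (discounting) effect.

P(genuine neutron-flux excursion | scram) ≈ 0.8381; P(genuine neutron-flux excursion | scram, stuck control-rod sensor) ≈ 0.7087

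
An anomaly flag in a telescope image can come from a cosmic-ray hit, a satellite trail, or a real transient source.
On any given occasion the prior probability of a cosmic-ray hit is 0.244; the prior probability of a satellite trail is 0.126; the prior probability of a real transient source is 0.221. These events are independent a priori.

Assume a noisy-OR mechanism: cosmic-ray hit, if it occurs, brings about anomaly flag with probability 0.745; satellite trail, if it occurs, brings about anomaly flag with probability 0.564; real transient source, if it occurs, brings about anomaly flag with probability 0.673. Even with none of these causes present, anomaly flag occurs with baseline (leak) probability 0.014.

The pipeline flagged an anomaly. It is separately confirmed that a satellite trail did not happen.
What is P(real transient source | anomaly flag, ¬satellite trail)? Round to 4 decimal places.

Under noisy-OR, P(anomaly flag | causes) = 1 − (1−0.014)·∏(1−qᵢ) over the active causes.
P(anomaly flag | ¬satellite trail) = 0.014·0.756·0.779 + 0.677578·0.756·0.221 + 0.74857·0.244·0.779 + 0.917782·0.244·0.221 = 0.008245 + 0.113207 + 0.142285 + 0.049490 = 0.313227
Restricting to configurations with real transient source present: 0.113207 + 0.049490 = 0.162697.
P(real transient source | anomaly flag, ¬satellite trail) = 0.162697 / 0.313227 ≈ 0.5194

P(real transient source | anomaly flag, ¬satellite trail) ≈ 0.5194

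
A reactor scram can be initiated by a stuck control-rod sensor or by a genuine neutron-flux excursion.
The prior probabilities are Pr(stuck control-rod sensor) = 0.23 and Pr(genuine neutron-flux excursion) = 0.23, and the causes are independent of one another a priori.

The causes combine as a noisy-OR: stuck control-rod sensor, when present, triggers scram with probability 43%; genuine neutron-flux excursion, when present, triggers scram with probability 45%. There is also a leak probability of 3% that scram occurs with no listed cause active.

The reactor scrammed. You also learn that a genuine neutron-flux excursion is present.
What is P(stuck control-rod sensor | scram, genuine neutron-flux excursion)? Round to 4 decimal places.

P(stuck control-rod sensor | scram, genuine neutron-flux excursion) ≈ 0.3082

Under noisy-OR, P(scram | causes) = 1 − (1−0.03)·∏(1−qᵢ) over the active causes.
By total probability over both values of stuck control-rod sensor:
  P(scram | genuine neutron-flux excursion) = 0.4665×0.77 + 0.695905×0.23
        = 0.359205 + 0.160058 = 0.519263
Keeping only the stuck control-rod sensor-present terms gives 0.160058, so
  P(stuck control-rod sensor | scram, genuine neutron-flux excursion) = 0.160058 / 0.519263 ≈ 0.3082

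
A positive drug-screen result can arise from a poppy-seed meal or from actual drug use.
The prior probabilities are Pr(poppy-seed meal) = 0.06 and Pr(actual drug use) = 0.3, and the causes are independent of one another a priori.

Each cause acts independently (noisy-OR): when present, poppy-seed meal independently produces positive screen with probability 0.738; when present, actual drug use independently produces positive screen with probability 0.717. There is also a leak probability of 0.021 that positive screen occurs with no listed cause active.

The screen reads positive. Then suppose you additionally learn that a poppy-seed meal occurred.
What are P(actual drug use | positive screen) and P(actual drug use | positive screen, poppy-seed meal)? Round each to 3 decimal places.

P(actual drug use | positive screen) ≈ 0.830; P(actual drug use | positive screen, poppy-seed meal) ≈ 0.348

Under noisy-OR, P(positive screen | causes) = 1 − (1−0.021)·∏(1−qᵢ) over the active causes.
P(positive screen) = 0.021×0.94×0.7 + 0.722943×0.94×0.3 + 0.743502×0.06×0.7 + 0.927411×0.06×0.3 = 0.013818 + 0.203870 + 0.031227 + 0.016693 = 0.265608
Restricting to configurations with actual drug use present: 0.203870 + 0.016693 = 0.220563.
Hence the posterior is 0.220563/0.265608 ≈ 0.830.

Now condition on the additional information:
P(positive screen | poppy-seed meal) = 0.743502·0.7 + 0.927411·0.3 = 0.520451 + 0.278223 = 0.798674
Restricting to configurations with actual drug use present: 0.927411·0.3 = 0.278223.
So P(actual drug use | positive screen, poppy-seed meal) = 0.278223/0.798674 ≈ 0.348.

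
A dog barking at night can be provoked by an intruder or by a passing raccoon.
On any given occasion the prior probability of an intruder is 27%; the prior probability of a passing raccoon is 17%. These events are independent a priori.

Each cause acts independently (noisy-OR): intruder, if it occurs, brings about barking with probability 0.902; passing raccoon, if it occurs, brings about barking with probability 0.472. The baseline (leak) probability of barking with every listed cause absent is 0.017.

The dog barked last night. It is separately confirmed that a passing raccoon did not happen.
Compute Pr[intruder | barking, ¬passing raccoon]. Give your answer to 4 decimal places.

Under noisy-OR, P(barking | causes) = 1 − (1−0.017)·∏(1−qᵢ) over the active causes.
Numerator (weight on configurations with intruder): 0.903666·0.27 = 0.243990
The normalizing constant is 0.017·0.73 + 0.903666·0.27 = 0.256400
P(intruder | barking, ¬passing raccoon) = 0.243990/0.256400 ≈ 0.9516

Pr[intruder | barking, ¬passing raccoon] ≈ 0.9516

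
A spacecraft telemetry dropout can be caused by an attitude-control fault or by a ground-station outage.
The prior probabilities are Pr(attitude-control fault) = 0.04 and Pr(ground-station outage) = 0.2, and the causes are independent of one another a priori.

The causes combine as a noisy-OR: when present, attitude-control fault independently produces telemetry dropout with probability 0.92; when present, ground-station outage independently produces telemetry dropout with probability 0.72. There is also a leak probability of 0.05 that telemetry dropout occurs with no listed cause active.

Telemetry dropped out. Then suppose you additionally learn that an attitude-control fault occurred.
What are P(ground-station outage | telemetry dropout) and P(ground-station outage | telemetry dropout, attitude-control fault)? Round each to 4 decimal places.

Under noisy-OR, P(telemetry dropout | causes) = 1 − (1−0.05)·∏(1−qᵢ) over the active causes.
Sum P(telemetry dropout|·) weighted by the priors over the 4 (attitude-control fault, ground-station outage) configurations:
  P(telemetry dropout) = 0.05×0.96×0.8 + 0.734×0.96×0.2 + 0.924×0.04×0.8 + 0.97872×0.04×0.2
        = 0.038400 + 0.140928 + 0.029568 + 0.007830 = 0.216726
The terms with ground-station outage present sum to 0.148758, so
  P(ground-station outage | telemetry dropout) = 0.148758 / 0.216726 ≈ 0.6864

Now condition on the additional information:
P(telemetry dropout | attitude-control fault) = 0.924·0.8 + 0.97872·0.2 = 0.739200 + 0.195744 = 0.934944
Restricting to configurations with ground-station outage present: 0.97872·0.2 = 0.195744.
Hence the posterior is 0.195744/0.934944 ≈ 0.2094.
— attitude-control fault explains away the evidence for ground-station outage.

P(ground-station outage | telemetry dropout) ≈ 0.6864; P(ground-station outage | telemetry dropout, attitude-control fault) ≈ 0.2094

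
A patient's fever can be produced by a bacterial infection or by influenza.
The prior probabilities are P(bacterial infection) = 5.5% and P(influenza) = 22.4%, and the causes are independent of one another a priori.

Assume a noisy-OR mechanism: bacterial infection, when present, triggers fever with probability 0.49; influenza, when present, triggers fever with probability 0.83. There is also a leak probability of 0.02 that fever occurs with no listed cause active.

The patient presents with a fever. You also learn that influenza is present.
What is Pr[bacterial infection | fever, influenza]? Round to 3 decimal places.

Pr[bacterial infection | fever, influenza] ≈ 0.060

Under noisy-OR, P(fever | causes) = 1 − (1−0.02)·∏(1−qᵢ) over the active causes.
P(fever | influenza) = 0.8334*0.945 + 0.915034*0.055 = 0.787563 + 0.050327 = 0.837890
The bacterial infection-present share is 0.915034*0.055 = 0.050327.
Hence the posterior is 0.050327/0.837890 ≈ 0.060.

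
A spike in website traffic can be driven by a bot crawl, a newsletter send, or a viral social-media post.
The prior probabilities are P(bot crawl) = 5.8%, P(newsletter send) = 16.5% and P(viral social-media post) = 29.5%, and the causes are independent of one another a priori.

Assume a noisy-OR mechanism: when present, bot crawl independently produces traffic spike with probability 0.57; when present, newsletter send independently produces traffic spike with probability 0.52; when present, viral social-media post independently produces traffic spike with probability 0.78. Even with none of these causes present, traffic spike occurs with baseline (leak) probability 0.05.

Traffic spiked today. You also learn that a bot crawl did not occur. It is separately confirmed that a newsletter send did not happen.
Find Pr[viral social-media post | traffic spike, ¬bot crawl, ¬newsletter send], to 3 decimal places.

Pr[viral social-media post | traffic spike, ¬bot crawl, ¬newsletter send] ≈ 0.869

Under noisy-OR, P(traffic spike | causes) = 1 − (1−0.05)·∏(1−qᵢ) over the active causes.
Numerator (weight on configurations with viral social-media post): 0.791*0.295 = 0.233345
Denominator P(traffic spike | ¬bot crawl, ¬newsletter send): 0.05*0.705 + 0.791*0.295 = 0.268595
Posterior = 0.233345 / 0.268595 ≈ 0.869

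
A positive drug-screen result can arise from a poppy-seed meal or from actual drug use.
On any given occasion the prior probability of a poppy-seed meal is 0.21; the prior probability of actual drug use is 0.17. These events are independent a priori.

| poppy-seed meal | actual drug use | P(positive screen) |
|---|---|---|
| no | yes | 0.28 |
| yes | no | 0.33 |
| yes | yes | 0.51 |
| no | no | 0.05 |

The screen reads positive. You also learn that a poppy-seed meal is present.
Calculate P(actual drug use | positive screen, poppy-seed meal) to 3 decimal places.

P(positive screen | poppy-seed meal) = 0.33·0.83 + 0.51·0.17 = 0.273900 + 0.086700 = 0.360600
Restricting to configurations with actual drug use present: 0.51·0.17 = 0.086700.
P(actual drug use | positive screen, poppy-seed meal) = 0.086700 / 0.360600 ≈ 0.240

P(actual drug use | positive screen, poppy-seed meal) ≈ 0.240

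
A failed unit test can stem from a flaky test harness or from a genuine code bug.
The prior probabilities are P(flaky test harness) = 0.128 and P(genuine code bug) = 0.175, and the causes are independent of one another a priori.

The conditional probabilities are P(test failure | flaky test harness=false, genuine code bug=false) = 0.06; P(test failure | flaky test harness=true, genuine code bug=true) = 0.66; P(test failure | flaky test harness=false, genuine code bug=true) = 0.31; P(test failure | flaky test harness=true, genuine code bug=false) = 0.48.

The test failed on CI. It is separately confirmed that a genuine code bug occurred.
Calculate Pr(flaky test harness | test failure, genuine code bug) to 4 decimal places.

By total probability over both values of flaky test harness:
  P(test failure | genuine code bug) = 0.31×0.872 + 0.66×0.128
        = 0.270320 + 0.084480 = 0.354800
Keeping only the flaky test harness-present terms gives 0.084480, so
  P(flaky test harness | test failure, genuine code bug) = 0.084480 / 0.354800 ≈ 0.2381

Pr(flaky test harness | test failure, genuine code bug) ≈ 0.2381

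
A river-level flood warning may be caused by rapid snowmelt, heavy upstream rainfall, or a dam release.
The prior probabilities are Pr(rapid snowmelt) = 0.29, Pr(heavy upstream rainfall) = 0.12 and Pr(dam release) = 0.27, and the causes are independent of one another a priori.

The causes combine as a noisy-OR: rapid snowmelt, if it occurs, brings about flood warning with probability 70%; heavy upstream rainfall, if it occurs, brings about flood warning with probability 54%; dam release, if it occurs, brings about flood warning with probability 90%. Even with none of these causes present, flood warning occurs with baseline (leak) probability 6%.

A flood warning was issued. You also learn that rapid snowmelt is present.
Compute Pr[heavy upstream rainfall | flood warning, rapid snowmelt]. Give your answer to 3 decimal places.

Under noisy-OR, P(flood warning | causes) = 1 − (1−0.06)·∏(1−qᵢ) over the active causes.
P(flood warning | rapid snowmelt) = 0.718*0.88*0.73 + 0.9718*0.88*0.27 + 0.87028*0.12*0.73 + 0.987028*0.12*0.27 = 0.461243 + 0.230900 + 0.076237 + 0.031980 = 0.800360
The heavy upstream rainfall-present share is 0.076237 + 0.031980 = 0.108217.
So P(heavy upstream rainfall | flood warning, rapid snowmelt) = 0.108217/0.800360 ≈ 0.135.

Pr[heavy upstream rainfall | flood warning, rapid snowmelt] ≈ 0.135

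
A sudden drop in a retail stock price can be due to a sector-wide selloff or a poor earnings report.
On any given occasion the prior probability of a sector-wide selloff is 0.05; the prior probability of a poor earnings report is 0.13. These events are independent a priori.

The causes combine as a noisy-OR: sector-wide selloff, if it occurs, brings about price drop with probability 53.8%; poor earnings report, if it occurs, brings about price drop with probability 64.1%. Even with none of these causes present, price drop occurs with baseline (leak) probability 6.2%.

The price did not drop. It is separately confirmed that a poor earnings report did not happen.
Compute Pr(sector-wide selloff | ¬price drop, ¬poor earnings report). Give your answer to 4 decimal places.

Pr(sector-wide selloff | ¬price drop, ¬poor earnings report) ≈ 0.0237

Under noisy-OR, P(price drop | causes) = 1 − (1−0.062)·∏(1−qᵢ) over the active causes.
By total probability over both values of sector-wide selloff:
  P(¬price drop | ¬poor earnings report) = 0.938×0.95 + 0.433356×0.05
        = 0.891100 + 0.021668 = 0.912768
Keeping only the sector-wide selloff-present terms gives 0.021668, so
  P(sector-wide selloff | ¬price drop, ¬poor earnings report) = 0.021668 / 0.912768 ≈ 0.0237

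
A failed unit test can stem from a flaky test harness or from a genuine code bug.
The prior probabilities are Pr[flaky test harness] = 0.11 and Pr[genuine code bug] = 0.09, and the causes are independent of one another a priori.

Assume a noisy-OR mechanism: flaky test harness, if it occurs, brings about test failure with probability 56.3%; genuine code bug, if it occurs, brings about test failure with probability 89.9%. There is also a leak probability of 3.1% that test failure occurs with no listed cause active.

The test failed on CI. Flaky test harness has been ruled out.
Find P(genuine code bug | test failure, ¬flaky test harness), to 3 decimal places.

P(genuine code bug | test failure, ¬flaky test harness) ≈ 0.742

Under noisy-OR, P(test failure | causes) = 1 − (1−0.031)·∏(1−qᵢ) over the active causes.
By total probability over both values of genuine code bug:
  P(test failure | ¬flaky test harness) = 0.031*0.91 + 0.902131*0.09
        = 0.028210 + 0.081192 = 0.109402
The terms with genuine code bug present sum to 0.081192, so
  P(genuine code bug | test failure, ¬flaky test harness) = 0.081192 / 0.109402 ≈ 0.742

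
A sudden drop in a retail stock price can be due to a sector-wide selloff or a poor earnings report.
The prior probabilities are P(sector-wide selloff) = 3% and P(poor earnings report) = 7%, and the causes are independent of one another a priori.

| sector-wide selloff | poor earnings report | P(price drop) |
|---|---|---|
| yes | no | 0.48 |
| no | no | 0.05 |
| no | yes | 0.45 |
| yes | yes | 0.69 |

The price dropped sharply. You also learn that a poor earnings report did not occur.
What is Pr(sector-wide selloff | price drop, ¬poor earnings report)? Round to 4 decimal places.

Pr(sector-wide selloff | price drop, ¬poor earnings report) ≈ 0.2289

Sum P(price drop|·) weighted by the priors over both values of sector-wide selloff:
  P(price drop | ¬poor earnings report) = 0.05·0.97 + 0.48·0.03
        = 0.048500 + 0.014400 = 0.062900
The terms with sector-wide selloff present sum to 0.014400, so
  P(sector-wide selloff | price drop, ¬poor earnings report) = 0.014400 / 0.062900 ≈ 0.2289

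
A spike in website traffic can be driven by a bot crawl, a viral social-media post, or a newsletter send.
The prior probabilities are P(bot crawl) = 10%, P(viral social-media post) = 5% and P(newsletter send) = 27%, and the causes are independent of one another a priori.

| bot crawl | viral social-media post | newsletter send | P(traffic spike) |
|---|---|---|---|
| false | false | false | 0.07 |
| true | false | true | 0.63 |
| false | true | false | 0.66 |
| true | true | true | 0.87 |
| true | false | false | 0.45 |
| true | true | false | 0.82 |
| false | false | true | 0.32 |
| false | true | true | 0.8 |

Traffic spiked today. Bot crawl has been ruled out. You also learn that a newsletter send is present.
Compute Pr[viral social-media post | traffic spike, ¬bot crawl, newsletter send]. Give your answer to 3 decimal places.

Pr[viral social-media post | traffic spike, ¬bot crawl, newsletter send] ≈ 0.116

P(traffic spike | ¬bot crawl, newsletter send) = 0.32*0.95 + 0.8*0.05 = 0.304000 + 0.040000 = 0.344000
Of this, 0.040000 comes from 0.8*0.05 (the viral social-media post=true cases).
Hence the posterior is 0.040000/0.344000 ≈ 0.116.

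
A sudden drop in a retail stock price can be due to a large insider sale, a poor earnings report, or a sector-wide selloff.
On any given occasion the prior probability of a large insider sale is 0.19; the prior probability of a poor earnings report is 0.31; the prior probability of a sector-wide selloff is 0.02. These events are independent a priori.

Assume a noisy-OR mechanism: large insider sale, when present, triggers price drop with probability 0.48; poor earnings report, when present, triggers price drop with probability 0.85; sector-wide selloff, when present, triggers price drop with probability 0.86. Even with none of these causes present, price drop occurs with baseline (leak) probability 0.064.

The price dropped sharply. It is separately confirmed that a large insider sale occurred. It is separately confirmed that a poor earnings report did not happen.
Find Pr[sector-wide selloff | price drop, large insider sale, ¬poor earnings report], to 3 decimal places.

Pr[sector-wide selloff | price drop, large insider sale, ¬poor earnings report] ≈ 0.036

Under noisy-OR, P(price drop | causes) = 1 − (1−0.064)·∏(1−qᵢ) over the active causes.
Weight on sector-wide selloff=true, given the evidence: 0.931859·0.02 = 0.018637
Normalizer over all consistent configurations: 0.51328·0.98 + 0.931859·0.02 = 0.521651
P(sector-wide selloff | price drop, large insider sale, ¬poor earnings report) = 0.018637/0.521651 ≈ 0.036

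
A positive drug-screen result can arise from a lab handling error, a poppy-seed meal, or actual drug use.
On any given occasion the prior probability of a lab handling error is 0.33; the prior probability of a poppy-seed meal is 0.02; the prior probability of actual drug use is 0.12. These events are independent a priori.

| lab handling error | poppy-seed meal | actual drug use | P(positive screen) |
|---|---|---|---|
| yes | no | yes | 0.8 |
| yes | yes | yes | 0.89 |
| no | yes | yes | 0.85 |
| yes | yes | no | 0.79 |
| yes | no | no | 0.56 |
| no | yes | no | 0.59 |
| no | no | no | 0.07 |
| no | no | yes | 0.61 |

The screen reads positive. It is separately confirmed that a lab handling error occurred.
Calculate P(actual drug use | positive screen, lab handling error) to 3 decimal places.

Sum P(positive screen|·) weighted by the priors over the 4 (poppy-seed meal, actual drug use) configurations:
  P(positive screen | lab handling error) = 0.56·0.98·0.88 + 0.8·0.98·0.12 + 0.79·0.02·0.88 + 0.89·0.02·0.12
        = 0.482944 + 0.094080 + 0.013904 + 0.002136 = 0.593064
The terms with actual drug use present sum to 0.096216, so
  P(actual drug use | positive screen, lab handling error) = 0.096216 / 0.593064 ≈ 0.162

P(actual drug use | positive screen, lab handling error) ≈ 0.162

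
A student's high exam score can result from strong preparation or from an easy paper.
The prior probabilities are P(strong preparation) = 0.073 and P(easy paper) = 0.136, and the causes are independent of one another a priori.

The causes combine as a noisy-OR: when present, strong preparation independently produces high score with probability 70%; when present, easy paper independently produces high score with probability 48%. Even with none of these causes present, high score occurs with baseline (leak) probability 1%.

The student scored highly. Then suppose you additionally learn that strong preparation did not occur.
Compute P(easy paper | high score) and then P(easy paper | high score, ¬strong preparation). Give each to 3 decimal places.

Under noisy-OR, P(high score | causes) = 1 − (1−0.01)·∏(1−qᵢ) over the active causes.
P(high score) = 0.01*0.927*0.864 + 0.4852*0.927*0.136 + 0.703*0.073*0.864 + 0.84556*0.073*0.136 = 0.008009 + 0.061170 + 0.044340 + 0.008395 = 0.121914
The easy paper-present share is 0.061170 + 0.008395 = 0.069565.
So P(easy paper | high score) = 0.069565/0.121914 ≈ 0.571.

Now condition on the additional information:
Enumerate both values of easy paper and weight by the priors:
  P(high score | ¬strong preparation) = 0.01·0.864 + 0.4852·0.136
        = 0.008640 + 0.065987 = 0.074627
The terms with easy paper present sum to 0.065987, so
  P(easy paper | high score, ¬strong preparation) = 0.065987 / 0.074627 ≈ 0.884

P(easy paper | high score) ≈ 0.571; P(easy paper | high score, ¬strong preparation) ≈ 0.884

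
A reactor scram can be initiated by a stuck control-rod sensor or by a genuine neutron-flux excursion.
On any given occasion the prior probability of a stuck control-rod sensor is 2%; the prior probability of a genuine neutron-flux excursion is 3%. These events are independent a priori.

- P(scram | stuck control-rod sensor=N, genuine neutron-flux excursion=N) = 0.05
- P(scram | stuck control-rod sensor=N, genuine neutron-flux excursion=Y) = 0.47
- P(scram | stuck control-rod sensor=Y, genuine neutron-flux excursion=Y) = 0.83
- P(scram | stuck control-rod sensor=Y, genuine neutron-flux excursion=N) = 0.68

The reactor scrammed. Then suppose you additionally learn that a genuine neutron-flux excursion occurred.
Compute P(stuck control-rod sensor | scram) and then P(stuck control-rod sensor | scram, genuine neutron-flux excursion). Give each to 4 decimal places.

P(scram) = 0.05×0.98×0.97 + 0.47×0.98×0.03 + 0.68×0.02×0.97 + 0.83×0.02×0.03 = 0.047530 + 0.013818 + 0.013192 + 0.000498 = 0.075038
The stuck control-rod sensor-present share is 0.013192 + 0.000498 = 0.013690.
Hence the posterior is 0.013690/0.075038 ≈ 0.1824.

With the extra evidence:
For the numerator, keep only stuck control-rod sensor=true terms: 0.83×0.02 = 0.016600
The normalizing constant is 0.47×0.98 + 0.83×0.02 = 0.477200
Posterior = 0.016600 / 0.477200 ≈ 0.0348
This is intercausal reasoning (explaining away): once genuine neutron-flux excursion accounts for the scram, stuck control-rod sensor becomes less likely.

P(stuck control-rod sensor | scram) ≈ 0.1824; P(stuck control-rod sensor | scram, genuine neutron-flux excursion) ≈ 0.0348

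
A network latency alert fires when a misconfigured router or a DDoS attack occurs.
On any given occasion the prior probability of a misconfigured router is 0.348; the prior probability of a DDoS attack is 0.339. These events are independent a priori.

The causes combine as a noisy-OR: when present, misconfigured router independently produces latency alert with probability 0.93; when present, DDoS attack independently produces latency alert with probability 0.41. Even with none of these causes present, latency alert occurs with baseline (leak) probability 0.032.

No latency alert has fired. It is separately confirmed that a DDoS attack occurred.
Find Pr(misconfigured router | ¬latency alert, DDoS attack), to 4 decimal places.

Pr(misconfigured router | ¬latency alert, DDoS attack) ≈ 0.0360

Under noisy-OR, P(latency alert | causes) = 1 − (1−0.032)·∏(1−qᵢ) over the active causes.
Numerator (weight on configurations with misconfigured router): 0.039978·0.348 = 0.013912
Normalizer over all consistent configurations: 0.57112·0.652 + 0.039978·0.348 = 0.386282
Posterior = 0.013912 / 0.386282 ≈ 0.0360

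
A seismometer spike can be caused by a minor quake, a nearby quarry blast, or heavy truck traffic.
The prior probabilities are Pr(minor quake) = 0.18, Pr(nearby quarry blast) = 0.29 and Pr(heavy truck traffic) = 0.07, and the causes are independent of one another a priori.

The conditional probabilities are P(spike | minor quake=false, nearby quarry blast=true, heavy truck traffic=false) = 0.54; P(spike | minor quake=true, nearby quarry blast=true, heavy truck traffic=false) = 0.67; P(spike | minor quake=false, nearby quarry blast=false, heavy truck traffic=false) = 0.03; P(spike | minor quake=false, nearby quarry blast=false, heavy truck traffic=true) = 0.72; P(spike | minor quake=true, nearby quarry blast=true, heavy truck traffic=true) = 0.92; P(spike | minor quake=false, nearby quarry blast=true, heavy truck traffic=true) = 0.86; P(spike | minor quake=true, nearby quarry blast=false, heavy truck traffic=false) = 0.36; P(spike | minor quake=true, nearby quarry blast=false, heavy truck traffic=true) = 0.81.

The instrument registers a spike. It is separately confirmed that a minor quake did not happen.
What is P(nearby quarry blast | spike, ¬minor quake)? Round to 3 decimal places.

P(nearby quarry blast | spike, ¬minor quake) ≈ 0.746

Weight on nearby quarry blast=true, given the evidence: 0.145638 + 0.017458 = 0.163096
The normalizing constant is 0.03·0.71·0.93 + 0.72·0.71·0.07 + 0.54·0.29·0.93 + 0.86·0.29·0.07 = 0.218689
P(nearby quarry blast | spike, ¬minor quake) = 0.163096/0.218689 ≈ 0.746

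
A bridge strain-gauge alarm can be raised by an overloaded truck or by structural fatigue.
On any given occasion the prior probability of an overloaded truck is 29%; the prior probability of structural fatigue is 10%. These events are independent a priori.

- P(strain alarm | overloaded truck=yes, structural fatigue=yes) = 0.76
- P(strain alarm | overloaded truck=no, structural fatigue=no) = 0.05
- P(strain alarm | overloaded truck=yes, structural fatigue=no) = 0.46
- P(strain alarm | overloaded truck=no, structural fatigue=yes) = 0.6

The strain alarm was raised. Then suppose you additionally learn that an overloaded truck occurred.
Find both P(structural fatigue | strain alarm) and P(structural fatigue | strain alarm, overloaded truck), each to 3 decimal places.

P(structural fatigue | strain alarm) ≈ 0.298; P(structural fatigue | strain alarm, overloaded truck) ≈ 0.155

Enumerate the 4 (overloaded truck, structural fatigue) configurations and weight by the priors:
  P(strain alarm) = 0.05*0.71*0.9 + 0.6*0.71*0.1 + 0.46*0.29*0.9 + 0.76*0.29*0.1
        = 0.031950 + 0.042600 + 0.120060 + 0.022040 = 0.216650
Keeping only the structural fatigue-present terms gives 0.064640, so
  P(structural fatigue | strain alarm) = 0.064640 / 0.216650 ≈ 0.298

With the extra evidence:
For the numerator, keep only structural fatigue=true terms: 0.76×0.1 = 0.076000
Normalizer over all consistent configurations: 0.46×0.9 + 0.76×0.1 = 0.490000
P(structural fatigue | strain alarm, overloaded truck) = 0.076000/0.490000 ≈ 0.155
— overloaded truck explains away the evidence for structural fatigue.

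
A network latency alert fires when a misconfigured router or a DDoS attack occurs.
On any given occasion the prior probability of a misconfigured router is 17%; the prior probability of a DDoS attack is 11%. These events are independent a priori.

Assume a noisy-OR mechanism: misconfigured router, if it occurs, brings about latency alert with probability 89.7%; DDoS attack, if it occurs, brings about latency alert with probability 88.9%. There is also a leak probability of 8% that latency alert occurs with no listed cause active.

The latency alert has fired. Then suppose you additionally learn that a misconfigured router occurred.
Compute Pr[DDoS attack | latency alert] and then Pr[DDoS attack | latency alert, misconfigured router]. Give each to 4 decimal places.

Pr[DDoS attack | latency alert] ≈ 0.3388; Pr[DDoS attack | latency alert, misconfigured router] ≈ 0.1190

Under noisy-OR, P(latency alert | causes) = 1 − (1−0.08)·∏(1−qᵢ) over the active causes.
Numerator (weight on configurations with DDoS attack): 0.081976 + 0.018503 = 0.100479
Normalizer over all consistent configurations: 0.08×0.83×0.89 + 0.89788×0.83×0.11 + 0.90524×0.17×0.89 + 0.989482×0.17×0.11 = 0.296538
Posterior = 0.100479 / 0.296538 ≈ 0.3388

Now condition on the additional information:
Numerator (weight on configurations with DDoS attack): 0.989482*0.11 = 0.108843
Denominator P(latency alert | misconfigured router): 0.90524*0.89 + 0.989482*0.11 = 0.914507
P(DDoS attack | latency alert, misconfigured router) = 0.108843/0.914507 ≈ 0.1190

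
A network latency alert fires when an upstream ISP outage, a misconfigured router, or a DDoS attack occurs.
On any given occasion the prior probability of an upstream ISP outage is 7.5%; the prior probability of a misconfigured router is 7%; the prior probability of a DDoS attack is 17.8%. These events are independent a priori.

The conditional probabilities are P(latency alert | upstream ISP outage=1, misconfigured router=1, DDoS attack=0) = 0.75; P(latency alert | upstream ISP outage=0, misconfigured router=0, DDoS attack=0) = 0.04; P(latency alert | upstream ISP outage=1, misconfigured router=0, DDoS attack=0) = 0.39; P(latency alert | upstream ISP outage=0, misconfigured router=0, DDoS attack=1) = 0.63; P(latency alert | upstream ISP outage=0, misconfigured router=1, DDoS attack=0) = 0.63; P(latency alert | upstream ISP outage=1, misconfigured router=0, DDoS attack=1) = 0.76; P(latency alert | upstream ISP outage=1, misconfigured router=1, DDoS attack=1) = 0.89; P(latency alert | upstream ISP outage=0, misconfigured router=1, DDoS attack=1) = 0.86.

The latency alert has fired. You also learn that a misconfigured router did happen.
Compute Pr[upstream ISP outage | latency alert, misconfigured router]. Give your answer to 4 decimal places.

By total probability over the 4 (upstream ISP outage, DDoS attack) configurations:
  P(latency alert | misconfigured router) = 0.63*0.925*0.822 + 0.86*0.925*0.178 + 0.75*0.075*0.822 + 0.89*0.075*0.178
        = 0.479020 + 0.141599 + 0.046237 + 0.011881 = 0.678737
The terms with upstream ISP outage present sum to 0.058118, so
  P(upstream ISP outage | latency alert, misconfigured router) = 0.058118 / 0.678737 ≈ 0.0856

Pr[upstream ISP outage | latency alert, misconfigured router] ≈ 0.0856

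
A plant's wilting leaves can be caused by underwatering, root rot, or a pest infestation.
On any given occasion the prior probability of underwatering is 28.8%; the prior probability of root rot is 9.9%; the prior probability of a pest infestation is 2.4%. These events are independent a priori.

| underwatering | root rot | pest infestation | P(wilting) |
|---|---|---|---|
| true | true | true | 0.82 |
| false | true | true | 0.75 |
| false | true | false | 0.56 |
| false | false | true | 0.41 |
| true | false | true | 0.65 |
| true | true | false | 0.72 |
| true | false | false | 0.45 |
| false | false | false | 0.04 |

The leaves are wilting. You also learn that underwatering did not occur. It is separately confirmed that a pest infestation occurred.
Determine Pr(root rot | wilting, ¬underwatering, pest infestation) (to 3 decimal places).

Pr(root rot | wilting, ¬underwatering, pest infestation) ≈ 0.167

For the numerator, keep only root rot=true terms: 0.75×0.099 = 0.074250
The normalizing constant is 0.41×0.901 + 0.75×0.099 = 0.443660
Posterior = 0.074250 / 0.443660 ≈ 0.167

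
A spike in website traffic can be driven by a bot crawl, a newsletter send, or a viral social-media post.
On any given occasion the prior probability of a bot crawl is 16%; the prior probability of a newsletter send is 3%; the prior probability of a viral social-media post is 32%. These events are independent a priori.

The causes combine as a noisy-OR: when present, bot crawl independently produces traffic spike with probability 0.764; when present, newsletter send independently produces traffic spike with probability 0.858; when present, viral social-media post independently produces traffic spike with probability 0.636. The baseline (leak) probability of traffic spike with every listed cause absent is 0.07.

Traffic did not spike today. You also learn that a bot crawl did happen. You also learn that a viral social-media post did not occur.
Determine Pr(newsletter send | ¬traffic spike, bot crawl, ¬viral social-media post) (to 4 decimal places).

Pr(newsletter send | ¬traffic spike, bot crawl, ¬viral social-media post) ≈ 0.0044

Under noisy-OR, P(traffic spike | causes) = 1 − (1−0.07)·∏(1−qᵢ) over the active causes.
For the numerator, keep only newsletter send=true terms: 0.031166×0.03 = 0.000935
Denominator P(¬traffic spike | bot crawl, ¬viral social-media post): 0.21948×0.97 + 0.031166×0.03 = 0.213831
Posterior = 0.000935 / 0.213831 ≈ 0.0044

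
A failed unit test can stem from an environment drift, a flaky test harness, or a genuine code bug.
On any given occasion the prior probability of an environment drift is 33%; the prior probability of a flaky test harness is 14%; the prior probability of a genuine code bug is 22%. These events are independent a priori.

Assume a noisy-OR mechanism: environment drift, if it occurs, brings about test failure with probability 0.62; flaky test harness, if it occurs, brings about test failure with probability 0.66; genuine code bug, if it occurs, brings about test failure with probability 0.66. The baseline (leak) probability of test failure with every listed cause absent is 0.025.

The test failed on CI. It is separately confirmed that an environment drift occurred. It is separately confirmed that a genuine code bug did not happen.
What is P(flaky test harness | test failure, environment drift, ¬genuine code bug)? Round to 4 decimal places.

Under noisy-OR, P(test failure | causes) = 1 − (1−0.025)·∏(1−qᵢ) over the active causes.
P(test failure | environment drift, ¬genuine code bug) = 0.6295×0.86 + 0.87403×0.14 = 0.541370 + 0.122364 = 0.663734
Of this, 0.122364 comes from 0.87403×0.14 (the flaky test harness=true cases).
So P(flaky test harness | test failure, environment drift, ¬genuine code bug) = 0.122364/0.663734 ≈ 0.1844.

P(flaky test harness | test failure, environment drift, ¬genuine code bug) ≈ 0.1844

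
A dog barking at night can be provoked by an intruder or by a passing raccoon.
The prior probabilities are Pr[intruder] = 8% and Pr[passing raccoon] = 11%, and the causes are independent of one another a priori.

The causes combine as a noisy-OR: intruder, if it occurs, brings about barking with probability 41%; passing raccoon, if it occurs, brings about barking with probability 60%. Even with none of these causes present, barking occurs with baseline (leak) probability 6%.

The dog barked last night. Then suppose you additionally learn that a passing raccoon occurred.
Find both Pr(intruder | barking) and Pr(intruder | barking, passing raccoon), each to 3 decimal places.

Under noisy-OR, P(barking | causes) = 1 − (1−0.06)·∏(1−qᵢ) over the active causes.
P(barking) = 0.06*0.92*0.89 + 0.624*0.92*0.11 + 0.4454*0.08*0.89 + 0.77816*0.08*0.11 = 0.049128 + 0.063149 + 0.031712 + 0.006848 = 0.150837
Restricting to configurations with intruder present: 0.031712 + 0.006848 = 0.038560.
Hence the posterior is 0.038560/0.150837 ≈ 0.256.

With the extra evidence:
Enumerate both values of intruder and weight by the priors:
  P(barking | passing raccoon) = 0.624·0.92 + 0.77816·0.08
        = 0.574080 + 0.062253 = 0.636333
The terms with intruder present sum to 0.062253, so
  P(intruder | barking, passing raccoon) = 0.062253 / 0.636333 ≈ 0.098
The drop from 0.256 to 0.098 is the explaining-away (discounting) effect.

Pr(intruder | barking) ≈ 0.256; Pr(intruder | barking, passing raccoon) ≈ 0.098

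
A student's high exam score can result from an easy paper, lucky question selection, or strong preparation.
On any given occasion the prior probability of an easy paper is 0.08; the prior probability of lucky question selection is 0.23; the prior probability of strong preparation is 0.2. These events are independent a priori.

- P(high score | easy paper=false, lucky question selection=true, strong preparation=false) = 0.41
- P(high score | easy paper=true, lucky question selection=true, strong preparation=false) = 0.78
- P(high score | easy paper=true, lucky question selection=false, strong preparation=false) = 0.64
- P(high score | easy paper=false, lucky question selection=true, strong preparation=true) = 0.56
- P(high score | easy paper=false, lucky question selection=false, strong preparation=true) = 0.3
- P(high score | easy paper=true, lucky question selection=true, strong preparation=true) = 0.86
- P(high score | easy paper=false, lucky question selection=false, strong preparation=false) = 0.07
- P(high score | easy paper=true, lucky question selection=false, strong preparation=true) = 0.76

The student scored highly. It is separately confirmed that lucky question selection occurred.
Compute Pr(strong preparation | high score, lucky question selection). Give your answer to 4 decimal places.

Sum P(high score|·) weighted by the priors over the 4 (easy paper, strong preparation) configurations:
  P(high score | lucky question selection) = 0.41×0.92×0.8 + 0.56×0.92×0.2 + 0.78×0.08×0.8 + 0.86×0.08×0.2
        = 0.301760 + 0.103040 + 0.049920 + 0.013760 = 0.468480
Configurations with strong preparation contribute 0.116800, so
  P(strong preparation | high score, lucky question selection) = 0.116800 / 0.468480 ≈ 0.2493

Pr(strong preparation | high score, lucky question selection) ≈ 0.2493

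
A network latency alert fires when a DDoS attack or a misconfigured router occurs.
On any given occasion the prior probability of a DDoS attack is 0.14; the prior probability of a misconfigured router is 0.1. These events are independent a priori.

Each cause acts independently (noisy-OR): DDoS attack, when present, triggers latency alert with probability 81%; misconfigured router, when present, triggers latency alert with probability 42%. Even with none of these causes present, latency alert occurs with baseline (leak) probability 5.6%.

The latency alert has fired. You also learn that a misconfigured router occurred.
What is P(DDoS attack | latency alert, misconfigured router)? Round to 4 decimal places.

Under noisy-OR, P(latency alert | causes) = 1 − (1−0.056)·∏(1−qᵢ) over the active causes.
Sum P(latency alert|·) weighted by the priors over both values of DDoS attack:
  P(latency alert | misconfigured router) = 0.45248·0.86 + 0.895971·0.14
        = 0.389133 + 0.125436 = 0.514569
The terms with DDoS attack present sum to 0.125436, so
  P(DDoS attack | latency alert, misconfigured router) = 0.125436 / 0.514569 ≈ 0.2438

P(DDoS attack | latency alert, misconfigured router) ≈ 0.2438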